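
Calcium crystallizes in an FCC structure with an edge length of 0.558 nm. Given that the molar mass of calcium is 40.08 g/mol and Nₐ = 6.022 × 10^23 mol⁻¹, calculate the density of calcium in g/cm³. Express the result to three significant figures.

An FCC unit cell contains Z = 4 atoms.
Cell volume: a³ = (0.558 nm)³ = (5.580 × 10^-8 cm)³ = 1.737 × 10^-22 cm³.
ρ = Z·M/(N_A·a³) = 4 × 40.08 / (6.022 × 10²³ × 1.737 × 10^-22) = 1.532 g/cm³.

1.53 g/cm³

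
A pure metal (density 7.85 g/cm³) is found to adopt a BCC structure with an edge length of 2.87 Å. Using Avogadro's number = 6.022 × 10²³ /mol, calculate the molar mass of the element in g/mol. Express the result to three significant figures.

55.9 g/mol

A BCC cell has Z = 2 atoms; a = 2.870 × 10^-8 cm.
M = ρ·N_A·a³/Z = 7.85 × 6.022 × 10²³ × 2.364 × 10^-23 / 2 = 55.9 g/mol.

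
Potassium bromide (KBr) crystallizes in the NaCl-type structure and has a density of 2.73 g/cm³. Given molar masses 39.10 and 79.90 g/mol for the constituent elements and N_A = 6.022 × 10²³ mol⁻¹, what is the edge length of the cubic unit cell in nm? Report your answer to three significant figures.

0.662 nm

M(KBr) = 119.0 g/mol; Z = 4 formula units per cell.
a³ = Z·M/(N_A·ρ) = 4 × 119.0 / (6.022 × 10²³ × 2.73) = 2.895 × 10^-22 cm³, so a = 6.616 × 10^-8 cm = 0.662 nm.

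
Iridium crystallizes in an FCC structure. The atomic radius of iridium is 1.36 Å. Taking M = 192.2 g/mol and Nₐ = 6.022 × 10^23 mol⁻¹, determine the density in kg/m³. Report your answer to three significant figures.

In an FCC lattice, atoms touch along the face diagonal, so √2·a = 4r, giving a = 3.847 Å = 3.847 × 10^-8 cm.
With Z = 4, ρ = Z·M/(N_A·a³) = 4 × 192.2 / (6.022 × 10²³ × 5.692 × 10^-23) = 22.43 g/cm³ = 22400 kg/m³.

22400 kg/m³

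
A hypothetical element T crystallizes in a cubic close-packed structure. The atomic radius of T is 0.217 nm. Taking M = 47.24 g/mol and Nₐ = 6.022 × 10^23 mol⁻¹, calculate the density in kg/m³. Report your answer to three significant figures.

1360 kg/m³

In an FCC lattice, atoms touch along the face diagonal, so √2·a = 4r, giving a = 0.6138 nm = 6.138 × 10^-8 cm.
With Z = 4, ρ = Z·M/(N_A·a³) = 4 × 47.24 / (6.022 × 10²³ × 2.312 × 10^-22) = 1.357 g/cm³ = 1360 kg/m³.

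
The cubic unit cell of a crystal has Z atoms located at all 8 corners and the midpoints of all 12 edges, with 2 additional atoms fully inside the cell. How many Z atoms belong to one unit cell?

6

Corner atoms are shared by 8 cells (1/8 each), edge atoms by 4 (1/4 each), interior atoms are unshared.
Net atoms = 8 × 1/8 + 12 × 1/4 + 2 = 1 + 3 + 2 = 6.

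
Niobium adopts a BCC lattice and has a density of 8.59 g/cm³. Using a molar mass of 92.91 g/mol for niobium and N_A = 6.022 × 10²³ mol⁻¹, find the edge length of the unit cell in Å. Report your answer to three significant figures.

3.30 Å

With Z = 2 atoms per BCC cell, a³ = Z·M/(N_A·ρ) = 2 × 92.91 / (6.022 × 10²³ × 8.590 g/cm³) = 3.592 × 10^-23 cm³.
a = (3.592 × 10^-23)^(1/3) = 3.300 × 10^-8 cm = 3.30 Å.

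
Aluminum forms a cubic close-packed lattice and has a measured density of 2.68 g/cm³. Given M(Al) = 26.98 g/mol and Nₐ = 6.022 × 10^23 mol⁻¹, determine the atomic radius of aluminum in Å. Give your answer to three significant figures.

For an FCC cell (Z = 4), a³ = Z·M/(N_A·ρ) = 4 × 26.98 / (6.022 × 10²³ × 2.680) = 6.687 × 10^-23 cm³, so a = 4.059 × 10^-8 cm = 4.059 Å.
Atoms touch along the face diagonal, so √2·a = 4r, so r = 0.3536 × a = 1.44 Å.

1.44 Å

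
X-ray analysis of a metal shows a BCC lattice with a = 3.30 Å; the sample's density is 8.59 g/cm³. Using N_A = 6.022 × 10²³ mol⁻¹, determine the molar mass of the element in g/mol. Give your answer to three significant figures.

92.9 g/mol

A BCC cell has Z = 2 atoms; a = 3.300 × 10^-8 cm.
M = ρ·N_A·a³/Z = 8.59 × 6.022 × 10²³ × 3.594 × 10^-23 / 2 = 92.9 g/mol.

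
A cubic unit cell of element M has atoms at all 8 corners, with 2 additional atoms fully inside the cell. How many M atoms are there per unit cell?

3

Corner atoms are shared by 8 cells (1/8 each), interior atoms are unshared.
Net atoms = 8 × 1/8 + 2 = 1 + 2 = 3.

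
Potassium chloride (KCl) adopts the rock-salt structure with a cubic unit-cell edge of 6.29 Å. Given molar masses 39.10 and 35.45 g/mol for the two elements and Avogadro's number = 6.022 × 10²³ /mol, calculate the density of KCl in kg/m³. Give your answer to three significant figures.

1990 kg/m³

The rock-salt structure contains Z = 4 formula units per cell; M(KCl) = 39.10 + 35.45 = 74.55 g/mol.
a³ = (6.290 × 10^-8 cm)³ = 2.489 × 10^-22 cm³.
ρ = 4 × 74.55 / (6.022 × 10²³ × 2.489 × 10^-22) = 1.990 g/cm³ = 1990 kg/m³.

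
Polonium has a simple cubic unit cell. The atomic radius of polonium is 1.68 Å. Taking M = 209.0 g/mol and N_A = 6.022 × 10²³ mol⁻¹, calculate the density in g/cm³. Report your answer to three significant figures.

9.15 g/cm³

In a simple cubic lattice, atoms touch along the cell edge, so a = 2r, giving a = 3.360 Å = 3.360 × 10^-8 cm.
With Z = 1, ρ = Z·M/(N_A·a³) = 1 × 209.0 / (6.022 × 10²³ × 3.793 × 10^-23) = 9.149 g/cm³.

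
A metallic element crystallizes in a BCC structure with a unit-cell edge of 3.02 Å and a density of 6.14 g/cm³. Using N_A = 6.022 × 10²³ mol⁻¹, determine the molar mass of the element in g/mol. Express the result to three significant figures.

50.9 g/mol

A BCC cell has Z = 2 atoms; a = 3.020 × 10^-8 cm.
M = ρ·N_A·a³/Z = 6.14 × 6.022 × 10²³ × 2.754 × 10^-23 / 2 = 50.9 g/mol.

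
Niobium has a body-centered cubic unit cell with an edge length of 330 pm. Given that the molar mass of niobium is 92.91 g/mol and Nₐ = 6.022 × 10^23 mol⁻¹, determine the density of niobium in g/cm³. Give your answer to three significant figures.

A BCC unit cell contains Z = 2 atoms.
Cell volume: a³ = (330 pm)³ = (3.300 × 10^-8 cm)³ = 3.594 × 10^-23 cm³.
ρ = Z·M/(N_A·a³) = 2 × 92.91 / (6.022 × 10²³ × 3.594 × 10^-23) = 8.586 g/cm³.

8.59 g/cm³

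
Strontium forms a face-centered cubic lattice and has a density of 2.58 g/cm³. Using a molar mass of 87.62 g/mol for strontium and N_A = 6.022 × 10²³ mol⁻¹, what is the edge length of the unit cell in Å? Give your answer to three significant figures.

6.09 Å

With Z = 4 atoms per FCC cell, a³ = Z·M/(N_A·ρ) = 4 × 87.62 / (6.022 × 10²³ × 2.580 g/cm³) = 2.256 × 10^-22 cm³.
a = (2.256 × 10^-22)^(1/3) = 6.087 × 10^-8 cm = 6.09 Å.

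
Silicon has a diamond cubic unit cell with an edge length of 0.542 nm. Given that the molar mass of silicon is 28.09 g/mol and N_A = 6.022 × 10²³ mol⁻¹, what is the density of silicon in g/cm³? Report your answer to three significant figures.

2.34 g/cm³

A diamond cubic unit cell contains Z = 8 atoms.
Cell volume: a³ = (0.542 nm)³ = (5.420 × 10^-8 cm)³ = 1.592 × 10^-22 cm³.
ρ = Z·M/(N_A·a³) = 8 × 28.09 / (6.022 × 10²³ × 1.592 × 10^-22) = 2.344 g/cm³.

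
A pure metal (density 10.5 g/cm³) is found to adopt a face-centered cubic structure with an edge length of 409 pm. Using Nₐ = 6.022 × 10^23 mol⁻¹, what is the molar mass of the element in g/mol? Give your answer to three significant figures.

An FCC cell has Z = 4 atoms; a = 4.090 × 10^-8 cm.
M = ρ·N_A·a³/Z = 10.5 × 6.022 × 10²³ × 6.842 × 10^-23 / 4 = 108 g/mol.

108 g/mol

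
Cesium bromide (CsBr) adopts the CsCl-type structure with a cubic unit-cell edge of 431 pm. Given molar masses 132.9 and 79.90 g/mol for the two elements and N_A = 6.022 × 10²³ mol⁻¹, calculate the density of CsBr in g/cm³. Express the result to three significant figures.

4.41 g/cm³

The CsCl-type structure contains Z = 1 formula unit per cell; M(CsBr) = 132.9 + 79.90 = 212.8 g/mol.
a³ = (4.310 × 10^-8 cm)³ = 8.006 × 10^-23 cm³.
ρ = 1 × 212.8 / (6.022 × 10²³ × 8.006 × 10^-23) = 4.414 g/cm³.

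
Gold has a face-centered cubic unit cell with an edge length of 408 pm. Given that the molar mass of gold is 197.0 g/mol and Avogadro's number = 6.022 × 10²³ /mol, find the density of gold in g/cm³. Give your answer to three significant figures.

19.3 g/cm³

An FCC unit cell contains Z = 4 atoms.
Cell volume: a³ = (408 pm)³ = (4.080 × 10^-8 cm)³ = 6.792 × 10^-23 cm³.
ρ = Z·M/(N_A·a³) = 4 × 197.0 / (6.022 × 10²³ × 6.792 × 10^-23) = 19.27 g/cm³.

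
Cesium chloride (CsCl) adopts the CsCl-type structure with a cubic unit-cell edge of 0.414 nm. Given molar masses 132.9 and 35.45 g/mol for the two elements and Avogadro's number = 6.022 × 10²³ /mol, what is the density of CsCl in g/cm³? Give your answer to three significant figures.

The CsCl-type structure contains Z = 1 formula unit per cell; M(CsCl) = 132.9 + 35.45 = 168.35 g/mol.
a³ = (4.140 × 10^-8 cm)³ = 7.096 × 10^-23 cm³.
ρ = 1 × 168.35 / (6.022 × 10²³ × 7.096 × 10^-23) = 3.940 g/cm³.

3.94 g/cm³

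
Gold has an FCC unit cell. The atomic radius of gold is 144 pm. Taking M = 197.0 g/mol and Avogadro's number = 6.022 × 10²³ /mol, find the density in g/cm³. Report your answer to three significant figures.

19.4 g/cm³

In an FCC lattice, atoms touch along the face diagonal, so √2·a = 4r, giving a = 407.3 pm = 4.073 × 10^-8 cm.
With Z = 4, ρ = Z·M/(N_A·a³) = 4 × 197.0 / (6.022 × 10²³ × 6.757 × 10^-23) = 19.37 g/cm³.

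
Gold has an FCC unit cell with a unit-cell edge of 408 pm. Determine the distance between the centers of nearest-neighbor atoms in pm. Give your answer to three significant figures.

288 pm

In an FCC structure, atoms touch along the face diagonal, so √2·a = 4r; the nearest-neighbor distance equals 2r = 0.7071·a.
d = 0.7071 × 408 = 288 pm.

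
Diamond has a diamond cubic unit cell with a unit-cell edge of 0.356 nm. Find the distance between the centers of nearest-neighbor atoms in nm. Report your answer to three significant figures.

In a diamond cubic structure, nearest neighbors lie along the body diagonal with √3·a = 8r; the nearest-neighbor distance equals 2r = 0.4330·a.
d = 0.4330 × 0.356 = 0.154 nm.

0.154 nm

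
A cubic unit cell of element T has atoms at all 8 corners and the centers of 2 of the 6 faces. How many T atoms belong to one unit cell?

Corner atoms are shared by 8 cells (1/8 each), face atoms by 2 (1/2 each).
Net atoms = 8 × 1/8 + 2 × 1/2 = 1 + 1 = 2.

2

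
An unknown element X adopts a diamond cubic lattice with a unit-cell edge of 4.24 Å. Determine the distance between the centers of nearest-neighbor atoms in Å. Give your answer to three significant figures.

In a diamond cubic structure, nearest neighbors lie along the body diagonal with √3·a = 8r; the nearest-neighbor distance equals 2r = 0.4330·a.
d = 0.4330 × 4.24 = 1.84 Å.

1.84 Å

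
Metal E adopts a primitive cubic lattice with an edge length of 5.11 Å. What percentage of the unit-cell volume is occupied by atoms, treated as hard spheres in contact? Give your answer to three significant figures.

In a simple cubic lattice atoms touch along the cell edge, so a = 2r, so r = 0.5000a = 2.555 Å.
Packing fraction = Z·(4/3)πr³ / a³ = 1 × (4/3)π × (2.555)³ / (5.11)³ = 0.5236 = 52.4%.

52.4%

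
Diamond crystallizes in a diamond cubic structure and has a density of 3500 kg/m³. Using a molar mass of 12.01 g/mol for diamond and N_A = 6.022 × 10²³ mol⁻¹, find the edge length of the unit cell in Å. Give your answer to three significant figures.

With Z = 8 atoms per diamond cubic cell, a³ = Z·M/(N_A·ρ) = 8 × 12.01 / (6.022 × 10²³ × 3.500 g/cm³) = 4.559 × 10^-23 cm³.
a = (4.559 × 10^-23)^(1/3) = 3.572 × 10^-8 cm = 3.57 Å.

3.57 Å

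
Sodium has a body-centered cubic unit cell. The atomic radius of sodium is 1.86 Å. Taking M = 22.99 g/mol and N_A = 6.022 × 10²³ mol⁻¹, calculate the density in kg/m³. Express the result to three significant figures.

963 kg/m³

In a BCC lattice, atoms touch along the body diagonal, so √3·a = 4r, giving a = 4.295 Å = 4.295 × 10^-8 cm.
With Z = 2, ρ = Z·M/(N_A·a³) = 2 × 22.99 / (6.022 × 10²³ × 7.926 × 10^-23) = 0.9634 g/cm³ = 963 kg/m³.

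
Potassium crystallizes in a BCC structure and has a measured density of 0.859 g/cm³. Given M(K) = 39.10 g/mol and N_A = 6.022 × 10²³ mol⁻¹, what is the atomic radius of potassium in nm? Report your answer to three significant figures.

0.231 nm

For a BCC cell (Z = 2), a³ = Z·M/(N_A·ρ) = 2 × 39.10 / (6.022 × 10²³ × 0.8590) = 1.512 × 10^-22 cm³, so a = 5.327 × 10^-8 cm = 0.5327 nm.
Atoms touch along the body diagonal, so √3·a = 4r, so r = 0.4330 × a = 0.231 nm.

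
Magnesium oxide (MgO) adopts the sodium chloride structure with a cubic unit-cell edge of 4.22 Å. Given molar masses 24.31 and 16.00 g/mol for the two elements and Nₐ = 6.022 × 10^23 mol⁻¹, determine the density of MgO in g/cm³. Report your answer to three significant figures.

The sodium chloride structure contains Z = 4 formula units per cell; M(MgO) = 24.31 + 16.00 = 40.31 g/mol.
a³ = (4.220 × 10^-8 cm)³ = 7.515 × 10^-23 cm³.
ρ = 4 × 40.31 / (6.022 × 10²³ × 7.515 × 10^-23) = 3.563 g/cm³.

3.56 g/cm³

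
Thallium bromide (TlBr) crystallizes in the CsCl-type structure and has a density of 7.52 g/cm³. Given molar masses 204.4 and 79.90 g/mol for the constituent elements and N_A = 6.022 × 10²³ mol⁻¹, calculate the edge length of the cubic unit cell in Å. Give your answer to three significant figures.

3.97 Å

M(TlBr) = 284.3 g/mol; Z = 1 formula unit per cell.
a³ = Z·M/(N_A·ρ) = 1 × 284.3 / (6.022 × 10²³ × 7.52) = 6.278 × 10^-23 cm³, so a = 3.974 × 10^-8 cm = 3.97 Å.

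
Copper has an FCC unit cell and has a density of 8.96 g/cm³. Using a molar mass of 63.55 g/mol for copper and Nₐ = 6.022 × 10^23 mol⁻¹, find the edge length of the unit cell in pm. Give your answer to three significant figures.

361 pm

With Z = 4 atoms per FCC cell, a³ = Z·M/(N_A·ρ) = 4 × 63.55 / (6.022 × 10²³ × 8.960 g/cm³) = 4.711 × 10^-23 cm³.
a = (4.711 × 10^-23)^(1/3) = 3.612 × 10^-8 cm = 361 pm.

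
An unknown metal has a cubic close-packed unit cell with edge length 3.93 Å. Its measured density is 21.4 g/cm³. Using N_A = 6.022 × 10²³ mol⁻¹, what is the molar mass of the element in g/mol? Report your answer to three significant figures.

196 g/mol

An FCC cell has Z = 4 atoms; a = 3.930 × 10^-8 cm.
M = ρ·N_A·a³/Z = 21.4 × 6.022 × 10²³ × 6.070 × 10^-23 / 4 = 196 g/mol.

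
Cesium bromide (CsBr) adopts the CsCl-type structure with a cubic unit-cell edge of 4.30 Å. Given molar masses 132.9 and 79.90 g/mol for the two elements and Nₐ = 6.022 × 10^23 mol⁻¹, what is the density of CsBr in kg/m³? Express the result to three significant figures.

The CsCl-type structure contains Z = 1 formula unit per cell; M(CsBr) = 132.9 + 79.90 = 212.8 g/mol.
a³ = (4.300 × 10^-8 cm)³ = 7.951 × 10^-23 cm³.
ρ = 1 × 212.8 / (6.022 × 10²³ × 7.951 × 10^-23) = 4.445 g/cm³ = 4440 kg/m³.

4440 kg/m³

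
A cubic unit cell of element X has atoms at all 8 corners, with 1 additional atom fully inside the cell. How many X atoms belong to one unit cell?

2

Corner atoms are shared by 8 cells (1/8 each), interior atoms are unshared.
Net atoms = 8 × 1/8 + 1 = 1 + 1 = 2.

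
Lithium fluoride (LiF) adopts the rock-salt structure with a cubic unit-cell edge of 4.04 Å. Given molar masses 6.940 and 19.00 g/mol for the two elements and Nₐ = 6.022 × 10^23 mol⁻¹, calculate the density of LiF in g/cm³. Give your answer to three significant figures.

2.61 g/cm³

The rock-salt structure contains Z = 4 formula units per cell; M(LiF) = 6.940 + 19.00 = 25.94 g/mol.
a³ = (4.040 × 10^-8 cm)³ = 6.594 × 10^-23 cm³.
ρ = 4 × 25.94 / (6.022 × 10²³ × 6.594 × 10^-23) = 2.613 g/cm³.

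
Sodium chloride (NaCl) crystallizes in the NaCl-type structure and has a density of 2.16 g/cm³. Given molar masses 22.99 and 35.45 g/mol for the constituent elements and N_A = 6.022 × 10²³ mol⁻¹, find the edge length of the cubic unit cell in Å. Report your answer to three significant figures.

5.64 Å

M(NaCl) = 58.44 g/mol; Z = 4 formula units per cell.
a³ = Z·M/(N_A·ρ) = 4 × 58.44 / (6.022 × 10²³ × 2.16) = 1.797 × 10^-22 cm³, so a = 5.643 × 10^-8 cm = 5.64 Å.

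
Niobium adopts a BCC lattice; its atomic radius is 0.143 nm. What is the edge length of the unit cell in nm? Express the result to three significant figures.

0.330 nm

In a BCC lattice, atoms touch along the body diagonal, so √3·a = 4r.
a = 4r/√3 = 4 × 0.143 / 1.7321 = 0.330 nm.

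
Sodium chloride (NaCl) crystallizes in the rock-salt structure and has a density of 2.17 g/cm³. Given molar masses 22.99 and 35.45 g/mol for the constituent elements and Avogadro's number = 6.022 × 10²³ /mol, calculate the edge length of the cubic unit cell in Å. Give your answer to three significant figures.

M(NaCl) = 58.44 g/mol; Z = 4 formula units per cell.
a³ = Z·M/(N_A·ρ) = 4 × 58.44 / (6.022 × 10²³ × 2.17) = 1.789 × 10^-22 cm³, so a = 5.635 × 10^-8 cm = 5.63 Å.

5.63 Å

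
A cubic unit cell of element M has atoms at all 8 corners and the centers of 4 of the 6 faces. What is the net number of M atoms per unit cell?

3

Corner atoms are shared by 8 cells (1/8 each), face atoms by 2 (1/2 each).
Net atoms = 8 × 1/8 + 4 × 1/2 = 1 + 2 = 3.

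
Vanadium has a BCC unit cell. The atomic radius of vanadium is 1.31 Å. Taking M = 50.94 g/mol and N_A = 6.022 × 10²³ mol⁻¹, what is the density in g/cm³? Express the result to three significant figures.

6.11 g/cm³

In a BCC lattice, atoms touch along the body diagonal, so √3·a = 4r, giving a = 3.025 Å = 3.025 × 10^-8 cm.
With Z = 2, ρ = Z·M/(N_A·a³) = 2 × 50.94 / (6.022 × 10²³ × 2.769 × 10^-23) = 6.110 g/cm³.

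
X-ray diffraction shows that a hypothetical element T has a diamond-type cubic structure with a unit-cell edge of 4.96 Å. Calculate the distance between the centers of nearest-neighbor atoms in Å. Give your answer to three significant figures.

2.15 Å

In a diamond cubic structure, nearest neighbors lie along the body diagonal with √3·a = 8r; the nearest-neighbor distance equals 2r = 0.4330·a.
d = 0.4330 × 4.96 = 2.15 Å.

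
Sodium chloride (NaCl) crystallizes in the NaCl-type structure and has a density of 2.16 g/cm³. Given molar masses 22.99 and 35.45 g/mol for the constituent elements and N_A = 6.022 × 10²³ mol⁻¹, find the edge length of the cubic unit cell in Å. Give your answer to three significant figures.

5.64 Å

M(NaCl) = 58.44 g/mol; Z = 4 formula units per cell.
a³ = Z·M/(N_A·ρ) = 4 × 58.44 / (6.022 × 10²³ × 2.16) = 1.797 × 10^-22 cm³, so a = 5.643 × 10^-8 cm = 5.64 Å.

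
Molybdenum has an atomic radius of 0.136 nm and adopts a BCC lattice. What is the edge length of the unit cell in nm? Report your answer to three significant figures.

In a BCC lattice, atoms touch along the body diagonal, so √3·a = 4r.
a = 4r/√3 = 4 × 0.136 / 1.7321 = 0.314 nm.

0.314 nm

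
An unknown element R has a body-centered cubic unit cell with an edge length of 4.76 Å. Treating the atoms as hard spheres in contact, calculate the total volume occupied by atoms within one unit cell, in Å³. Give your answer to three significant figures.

73.4 Å³

In a BCC lattice atoms touch along the body diagonal, so √3·a = 4r, so r = 0.4330a = 2.061 Å.
V_atoms = Z × (4/3)πr³ = 2 × (4/3)π × (2.061)³ = 73.4 Å³.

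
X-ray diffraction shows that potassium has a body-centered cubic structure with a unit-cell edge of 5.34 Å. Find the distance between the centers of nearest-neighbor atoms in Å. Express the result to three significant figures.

In a BCC structure, atoms touch along the body diagonal, so √3·a = 4r; the nearest-neighbor distance equals 2r = 0.8660·a.
d = 0.8660 × 5.34 = 4.62 Å.

4.62 Å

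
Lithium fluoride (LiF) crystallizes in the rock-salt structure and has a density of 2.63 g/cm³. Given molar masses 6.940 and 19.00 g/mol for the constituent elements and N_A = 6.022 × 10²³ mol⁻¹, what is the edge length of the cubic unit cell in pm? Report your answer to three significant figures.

M(LiF) = 25.94 g/mol; Z = 4 formula units per cell.
a³ = Z·M/(N_A·ρ) = 4 × 25.94 / (6.022 × 10²³ × 2.63) = 6.551 × 10^-23 cm³, so a = 4.031 × 10^-8 cm = 403 pm.

403 pm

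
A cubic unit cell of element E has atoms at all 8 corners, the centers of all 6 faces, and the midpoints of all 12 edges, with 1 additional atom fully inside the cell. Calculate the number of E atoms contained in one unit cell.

8

Corner atoms are shared by 8 cells (1/8 each), face atoms by 2 (1/2 each), edge atoms by 4 (1/4 each), interior atoms are unshared.
Net atoms = 8 × 1/8 + 6 × 1/2 + 12 × 1/4 + 1 = 1 + 3 + 3 + 1 = 8.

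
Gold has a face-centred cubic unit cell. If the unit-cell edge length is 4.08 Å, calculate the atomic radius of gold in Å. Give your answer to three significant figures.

In an FCC lattice, atoms touch along the face diagonal, so √2·a = 4r.
r = √2·a/4 = 1.4142 × 4.08 / 4 = 1.44 Å.

1.44 Å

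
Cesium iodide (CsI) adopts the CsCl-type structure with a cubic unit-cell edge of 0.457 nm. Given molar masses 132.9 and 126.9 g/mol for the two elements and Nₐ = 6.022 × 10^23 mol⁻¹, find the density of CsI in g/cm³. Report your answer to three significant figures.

4.52 g/cm³

The CsCl-type structure contains Z = 1 formula unit per cell; M(CsI) = 132.9 + 126.9 = 259.8 g/mol.
a³ = (4.570 × 10^-8 cm)³ = 9.544 × 10^-23 cm³.
ρ = 1 × 259.8 / (6.022 × 10²³ × 9.544 × 10^-23) = 4.520 g/cm³.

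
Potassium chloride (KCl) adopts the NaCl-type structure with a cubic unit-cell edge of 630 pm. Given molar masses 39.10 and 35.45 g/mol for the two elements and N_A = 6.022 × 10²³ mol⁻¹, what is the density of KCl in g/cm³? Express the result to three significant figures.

The NaCl-type structure contains Z = 4 formula units per cell; M(KCl) = 39.10 + 35.45 = 74.55 g/mol.
a³ = (6.300 × 10^-8 cm)³ = 2.500 × 10^-22 cm³.
ρ = 4 × 74.55 / (6.022 × 10²³ × 2.500 × 10^-22) = 1.980 g/cm³.

1.98 g/cm³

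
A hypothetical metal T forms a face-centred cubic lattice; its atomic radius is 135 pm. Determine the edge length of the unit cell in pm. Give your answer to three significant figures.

In an FCC lattice, atoms touch along the face diagonal, so √2·a = 4r.
a = 4r/√2 = 4 × 135 / 1.4142 = 382 pm.

382 pm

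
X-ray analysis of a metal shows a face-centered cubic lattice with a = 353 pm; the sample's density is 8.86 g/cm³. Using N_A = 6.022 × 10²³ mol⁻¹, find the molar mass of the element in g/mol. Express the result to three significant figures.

An FCC cell has Z = 4 atoms; a = 3.530 × 10^-8 cm.
M = ρ·N_A·a³/Z = 8.86 × 6.022 × 10²³ × 4.399 × 10^-23 / 4 = 58.7 g/mol.

58.7 g/mol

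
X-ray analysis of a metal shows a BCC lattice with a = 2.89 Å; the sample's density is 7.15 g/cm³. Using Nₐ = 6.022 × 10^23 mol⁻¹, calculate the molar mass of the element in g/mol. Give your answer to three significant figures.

52.0 g/mol

A BCC cell has Z = 2 atoms; a = 2.890 × 10^-8 cm.
M = ρ·N_A·a³/Z = 7.15 × 6.022 × 10²³ × 2.414 × 10^-23 / 2 = 52.0 g/mol.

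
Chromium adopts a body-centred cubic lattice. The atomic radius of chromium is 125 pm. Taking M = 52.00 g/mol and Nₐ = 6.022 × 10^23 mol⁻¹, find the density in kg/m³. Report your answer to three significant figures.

In a BCC lattice, atoms touch along the body diagonal, so √3·a = 4r, giving a = 288.7 pm = 2.887 × 10^-8 cm.
With Z = 2, ρ = Z·M/(N_A·a³) = 2 × 52.00 / (6.022 × 10²³ × 2.406 × 10^-23) = 7.179 g/cm³ = 7180 kg/m³.

7180 kg/m³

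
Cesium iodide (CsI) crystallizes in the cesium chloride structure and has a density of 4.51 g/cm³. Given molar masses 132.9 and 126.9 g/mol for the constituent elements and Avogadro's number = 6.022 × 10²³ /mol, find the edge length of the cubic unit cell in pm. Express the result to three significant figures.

457 pm

M(CsI) = 259.8 g/mol; Z = 1 formula unit per cell.
a³ = Z·M/(N_A·ρ) = 1 × 259.8 / (6.022 × 10²³ × 4.51) = 9.566 × 10^-23 cm³, so a = 4.573 × 10^-8 cm = 457 pm.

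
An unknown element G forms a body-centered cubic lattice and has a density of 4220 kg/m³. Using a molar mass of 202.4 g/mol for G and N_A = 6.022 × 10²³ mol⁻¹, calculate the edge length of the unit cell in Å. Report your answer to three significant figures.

5.42 Å

With Z = 2 atoms per BCC cell, a³ = Z·M/(N_A·ρ) = 2 × 202.4 / (6.022 × 10²³ × 4.220 g/cm³) = 1.593 × 10^-22 cm³.
a = (1.593 × 10^-22)^(1/3) = 5.421 × 10^-8 cm = 5.42 Å.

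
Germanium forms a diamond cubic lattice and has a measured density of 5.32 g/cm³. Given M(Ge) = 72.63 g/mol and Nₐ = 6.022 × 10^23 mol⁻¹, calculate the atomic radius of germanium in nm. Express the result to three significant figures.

For a diamond cubic cell (Z = 8), a³ = Z·M/(N_A·ρ) = 8 × 72.63 / (6.022 × 10²³ × 5.320) = 1.814 × 10^-22 cm³, so a = 5.660 × 10^-8 cm = 0.5660 nm.
Nearest neighbors lie along the body diagonal with √3·a = 8r, so r = 0.2165 × a = 0.123 nm.

0.123 nm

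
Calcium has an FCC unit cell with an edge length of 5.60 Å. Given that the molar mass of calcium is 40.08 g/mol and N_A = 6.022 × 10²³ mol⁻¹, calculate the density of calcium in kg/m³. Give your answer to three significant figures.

1520 kg/m³

An FCC unit cell contains Z = 4 atoms.
Cell volume: a³ = (5.60 Å)³ = (5.600 × 10^-8 cm)³ = 1.756 × 10^-22 cm³.
ρ = Z·M/(N_A·a³) = 4 × 40.08 / (6.022 × 10²³ × 1.756 × 10^-22) = 1.516 g/cm³ = 1520 kg/m³.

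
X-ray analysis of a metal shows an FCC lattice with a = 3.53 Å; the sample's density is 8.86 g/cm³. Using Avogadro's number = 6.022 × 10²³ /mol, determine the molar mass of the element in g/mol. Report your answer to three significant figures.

An FCC cell has Z = 4 atoms; a = 3.530 × 10^-8 cm.
M = ρ·N_A·a³/Z = 8.86 × 6.022 × 10²³ × 4.399 × 10^-23 / 4 = 58.7 g/mol.

58.7 g/mol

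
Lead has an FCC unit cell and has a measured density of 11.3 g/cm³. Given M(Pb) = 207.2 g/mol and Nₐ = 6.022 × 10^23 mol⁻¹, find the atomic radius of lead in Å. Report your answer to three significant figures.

1.75 Å

For an FCC cell (Z = 4), a³ = Z·M/(N_A·ρ) = 4 × 207.2 / (6.022 × 10²³ × 11.30) = 1.218 × 10^-22 cm³, so a = 4.957 × 10^-8 cm = 4.957 Å.
Atoms touch along the face diagonal, so √2·a = 4r, so r = 0.3536 × a = 1.75 Å.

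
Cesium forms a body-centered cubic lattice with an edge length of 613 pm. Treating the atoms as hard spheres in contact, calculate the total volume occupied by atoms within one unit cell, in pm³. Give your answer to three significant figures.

1.57 × 10^8 pm³

In a BCC lattice atoms touch along the body diagonal, so √3·a = 4r, so r = 0.4330a = 265.4 pm.
V_atoms = Z × (4/3)πr³ = 2 × (4/3)π × (265.4)³ = 1.57 × 10^8 pm³.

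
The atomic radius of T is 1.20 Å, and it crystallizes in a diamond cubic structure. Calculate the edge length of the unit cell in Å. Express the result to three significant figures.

In a diamond cubic lattice, nearest neighbors lie along the body diagonal with √3·a = 8r.
a = 8r/√3 = 8 × 1.20 / 1.7321 = 5.54 Å.

5.54 Å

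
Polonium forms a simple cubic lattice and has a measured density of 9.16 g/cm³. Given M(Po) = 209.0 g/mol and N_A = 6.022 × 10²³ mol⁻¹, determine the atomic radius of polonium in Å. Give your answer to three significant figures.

1.68 Å

For a simple cubic cell (Z = 1), a³ = Z·M/(N_A·ρ) = 1 × 209.0 / (6.022 × 10²³ × 9.160) = 3.789 × 10^-23 cm³, so a = 3.359 × 10^-8 cm = 3.359 Å.
Atoms touch along the cell edge, so a = 2r, so r = 0.5000 × a = 1.68 Å.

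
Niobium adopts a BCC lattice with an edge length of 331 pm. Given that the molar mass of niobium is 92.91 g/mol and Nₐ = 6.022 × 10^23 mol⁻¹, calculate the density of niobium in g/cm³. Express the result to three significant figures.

A BCC unit cell contains Z = 2 atoms.
Cell volume: a³ = (331 pm)³ = (3.310 × 10^-8 cm)³ = 3.626 × 10^-23 cm³.
ρ = Z·M/(N_A·a³) = 2 × 92.91 / (6.022 × 10²³ × 3.626 × 10^-23) = 8.509 g/cm³.

8.51 g/cm³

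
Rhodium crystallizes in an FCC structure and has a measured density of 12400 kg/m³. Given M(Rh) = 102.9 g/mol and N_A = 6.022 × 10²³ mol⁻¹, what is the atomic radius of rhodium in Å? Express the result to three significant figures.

1.35 Å

For an FCC cell (Z = 4), a³ = Z·M/(N_A·ρ) = 4 × 102.9 / (6.022 × 10²³ × 12.40) = 5.512 × 10^-23 cm³, so a = 3.806 × 10^-8 cm = 3.806 Å.
Atoms touch along the face diagonal, so √2·a = 4r, so r = 0.3536 × a = 1.35 Å.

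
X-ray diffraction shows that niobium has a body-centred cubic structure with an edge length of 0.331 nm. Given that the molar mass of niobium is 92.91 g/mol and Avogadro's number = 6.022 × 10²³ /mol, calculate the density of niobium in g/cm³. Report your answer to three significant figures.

A BCC unit cell contains Z = 2 atoms.
Cell volume: a³ = (0.331 nm)³ = (3.310 × 10^-8 cm)³ = 3.626 × 10^-23 cm³.
ρ = Z·M/(N_A·a³) = 2 × 92.91 / (6.022 × 10²³ × 3.626 × 10^-23) = 8.509 g/cm³.

8.51 g/cm³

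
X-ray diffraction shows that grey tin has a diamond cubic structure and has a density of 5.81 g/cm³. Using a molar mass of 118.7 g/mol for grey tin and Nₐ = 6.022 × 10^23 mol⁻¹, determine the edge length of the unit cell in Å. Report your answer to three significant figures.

With Z = 8 atoms per diamond cubic cell, a³ = Z·M/(N_A·ρ) = 8 × 118.7 / (6.022 × 10²³ × 5.810 g/cm³) = 2.714 × 10^-22 cm³.
a = (2.714 × 10^-22)^(1/3) = 6.475 × 10^-8 cm = 6.47 Å.

6.47 Å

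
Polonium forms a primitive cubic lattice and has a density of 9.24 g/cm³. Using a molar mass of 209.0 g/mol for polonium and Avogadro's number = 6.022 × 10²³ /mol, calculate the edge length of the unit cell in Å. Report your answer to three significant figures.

With Z = 1 atom per simple cubic cell, a³ = Z·M/(N_A·ρ) = 1 × 209.0 / (6.022 × 10²³ × 9.240 g/cm³) = 3.756 × 10^-23 cm³.
a = (3.756 × 10^-23)^(1/3) = 3.349 × 10^-8 cm = 3.35 Å.

3.35 Å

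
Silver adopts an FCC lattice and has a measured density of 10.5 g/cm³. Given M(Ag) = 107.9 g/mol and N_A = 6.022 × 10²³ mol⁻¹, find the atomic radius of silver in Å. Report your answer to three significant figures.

For an FCC cell (Z = 4), a³ = Z·M/(N_A·ρ) = 4 × 107.9 / (6.022 × 10²³ × 10.50) = 6.826 × 10^-23 cm³, so a = 4.087 × 10^-8 cm = 4.087 Å.
Atoms touch along the face diagonal, so √2·a = 4r, so r = 0.3536 × a = 1.44 Å.

1.44 Å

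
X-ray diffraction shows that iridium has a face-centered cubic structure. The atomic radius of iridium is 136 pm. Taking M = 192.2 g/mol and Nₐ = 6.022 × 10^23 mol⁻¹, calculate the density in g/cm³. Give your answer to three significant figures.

In an FCC lattice, atoms touch along the face diagonal, so √2·a = 4r, giving a = 384.7 pm = 3.847 × 10^-8 cm.
With Z = 4, ρ = Z·M/(N_A·a³) = 4 × 192.2 / (6.022 × 10²³ × 5.692 × 10^-23) = 22.43 g/cm³.

22.4 g/cm³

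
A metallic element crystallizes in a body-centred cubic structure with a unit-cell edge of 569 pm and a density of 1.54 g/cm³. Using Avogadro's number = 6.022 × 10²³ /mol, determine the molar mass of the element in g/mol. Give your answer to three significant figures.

85.4 g/mol

A BCC cell has Z = 2 atoms; a = 5.690 × 10^-8 cm.
M = ρ·N_A·a³/Z = 1.54 × 6.022 × 10²³ × 1.842 × 10^-22 / 2 = 85.4 g/mol.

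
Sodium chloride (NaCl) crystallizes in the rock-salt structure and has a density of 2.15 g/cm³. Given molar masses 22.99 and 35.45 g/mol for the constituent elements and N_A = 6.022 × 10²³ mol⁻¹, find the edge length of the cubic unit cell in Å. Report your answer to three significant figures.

5.65 Å

M(NaCl) = 58.44 g/mol; Z = 4 formula units per cell.
a³ = Z·M/(N_A·ρ) = 4 × 58.44 / (6.022 × 10²³ × 2.15) = 1.805 × 10^-22 cm³, so a = 5.652 × 10^-8 cm = 5.65 Å.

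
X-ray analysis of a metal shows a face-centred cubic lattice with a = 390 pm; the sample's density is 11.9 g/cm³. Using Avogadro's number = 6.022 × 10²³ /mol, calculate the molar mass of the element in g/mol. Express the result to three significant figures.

106 g/mol

An FCC cell has Z = 4 atoms; a = 3.900 × 10^-8 cm.
M = ρ·N_A·a³/Z = 11.9 × 6.022 × 10²³ × 5.932 × 10^-23 / 4 = 106 g/mol.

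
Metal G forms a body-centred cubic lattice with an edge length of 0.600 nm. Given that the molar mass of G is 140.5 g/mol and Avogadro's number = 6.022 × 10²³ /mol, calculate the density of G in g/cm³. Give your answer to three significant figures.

A BCC unit cell contains Z = 2 atoms.
Cell volume: a³ = (0.600 nm)³ = (6.000 × 10^-8 cm)³ = 2.160 × 10^-22 cm³.
ρ = Z·M/(N_A·a³) = 2 × 140.5 / (6.022 × 10²³ × 2.160 × 10^-22) = 2.160 g/cm³.

2.16 g/cm³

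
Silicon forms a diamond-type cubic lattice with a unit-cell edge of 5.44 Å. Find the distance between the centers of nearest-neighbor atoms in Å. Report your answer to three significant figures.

In a diamond cubic structure, nearest neighbors lie along the body diagonal with √3·a = 8r; the nearest-neighbor distance equals 2r = 0.4330·a.
d = 0.4330 × 5.44 = 2.36 Å.

2.36 Å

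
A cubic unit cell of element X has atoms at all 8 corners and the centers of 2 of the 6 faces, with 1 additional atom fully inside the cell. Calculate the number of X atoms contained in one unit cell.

Corner atoms are shared by 8 cells (1/8 each), face atoms by 2 (1/2 each), interior atoms are unshared.
Net atoms = 8 × 1/8 + 2 × 1/2 + 1 = 1 + 1 + 1 = 3.

3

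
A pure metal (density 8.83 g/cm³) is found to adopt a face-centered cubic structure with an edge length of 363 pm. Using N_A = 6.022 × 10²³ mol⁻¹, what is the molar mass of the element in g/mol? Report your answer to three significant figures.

An FCC cell has Z = 4 atoms; a = 3.630 × 10^-8 cm.
M = ρ·N_A·a³/Z = 8.83 × 6.022 × 10²³ × 4.783 × 10^-23 / 4 = 63.6 g/mol.

63.6 g/mol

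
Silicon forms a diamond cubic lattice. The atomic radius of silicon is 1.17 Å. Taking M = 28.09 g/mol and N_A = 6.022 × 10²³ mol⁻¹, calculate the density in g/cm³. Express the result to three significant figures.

In a diamond cubic lattice, nearest neighbors lie along the body diagonal with √3·a = 8r, giving a = 5.404 Å = 5.404 × 10^-8 cm.
With Z = 8, ρ = Z·M/(N_A·a³) = 8 × 28.09 / (6.022 × 10²³ × 1.578 × 10^-22) = 2.365 g/cm³.

2.36 g/cm³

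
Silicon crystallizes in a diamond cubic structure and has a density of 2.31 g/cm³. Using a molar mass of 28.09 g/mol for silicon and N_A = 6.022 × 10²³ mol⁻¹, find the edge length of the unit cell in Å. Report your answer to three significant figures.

5.45 Å

With Z = 8 atoms per diamond cubic cell, a³ = Z·M/(N_A·ρ) = 8 × 28.09 / (6.022 × 10²³ × 2.310 g/cm³) = 1.615 × 10^-22 cm³.
a = (1.615 × 10^-22)^(1/3) = 5.446 × 10^-8 cm = 5.45 Å.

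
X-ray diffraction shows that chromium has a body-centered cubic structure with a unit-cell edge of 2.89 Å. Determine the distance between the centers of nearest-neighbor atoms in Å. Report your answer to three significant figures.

2.50 Å

In a BCC structure, atoms touch along the body diagonal, so √3·a = 4r; the nearest-neighbor distance equals 2r = 0.8660·a.
d = 0.8660 × 2.89 = 2.50 Å.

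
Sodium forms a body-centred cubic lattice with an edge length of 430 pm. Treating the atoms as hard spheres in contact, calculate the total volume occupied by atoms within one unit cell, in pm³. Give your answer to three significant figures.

5.41 × 10^7 pm³

In a BCC lattice atoms touch along the body diagonal, so √3·a = 4r, so r = 0.4330a = 186.2 pm.
V_atoms = Z × (4/3)πr³ = 2 × (4/3)π × (186.2)³ = 5.41 × 10^7 pm³.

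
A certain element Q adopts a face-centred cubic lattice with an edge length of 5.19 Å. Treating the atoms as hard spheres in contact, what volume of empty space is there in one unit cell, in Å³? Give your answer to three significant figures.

In an FCC lattice atoms touch along the face diagonal, so √2·a = 4r, so r = 0.3536a = 1.835 Å.
V_cell = a³ = 139.8 Å³; V_atoms = 4 × (4/3)πr³ = 103.5 Å³.
Empty space = 139.8 − 103.5 = 36.3 Å³.

36.3 Å³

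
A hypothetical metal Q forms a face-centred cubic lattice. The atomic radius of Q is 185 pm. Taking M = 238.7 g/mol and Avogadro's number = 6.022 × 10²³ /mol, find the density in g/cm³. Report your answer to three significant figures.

In an FCC lattice, atoms touch along the face diagonal, so √2·a = 4r, giving a = 523.3 pm = 5.233 × 10^-8 cm.
With Z = 4, ρ = Z·M/(N_A·a³) = 4 × 238.7 / (6.022 × 10²³ × 1.433 × 10^-22) = 11.07 g/cm³.

11.1 g/cm³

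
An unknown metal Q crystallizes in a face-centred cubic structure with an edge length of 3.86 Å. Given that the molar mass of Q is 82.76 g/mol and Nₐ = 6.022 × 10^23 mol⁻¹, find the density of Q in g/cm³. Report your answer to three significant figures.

An FCC unit cell contains Z = 4 atoms.
Cell volume: a³ = (3.86 Å)³ = (3.860 × 10^-8 cm)³ = 5.751 × 10^-23 cm³.
ρ = Z·M/(N_A·a³) = 4 × 82.76 / (6.022 × 10²³ × 5.751 × 10^-23) = 9.558 g/cm³.

9.56 g/cm³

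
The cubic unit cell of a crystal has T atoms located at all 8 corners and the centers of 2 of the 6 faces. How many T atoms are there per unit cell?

Corner atoms are shared by 8 cells (1/8 each), face atoms by 2 (1/2 each).
Net atoms = 8 × 1/8 + 2 × 1/2 = 1 + 1 = 2.

2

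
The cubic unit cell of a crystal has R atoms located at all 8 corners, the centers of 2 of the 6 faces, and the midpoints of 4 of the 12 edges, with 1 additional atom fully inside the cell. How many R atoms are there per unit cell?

4

Corner atoms are shared by 8 cells (1/8 each), face atoms by 2 (1/2 each), edge atoms by 4 (1/4 each), interior atoms are unshared.
Net atoms = 8 × 1/8 + 2 × 1/2 + 4 × 1/4 + 1 = 1 + 1 + 1 + 1 = 4.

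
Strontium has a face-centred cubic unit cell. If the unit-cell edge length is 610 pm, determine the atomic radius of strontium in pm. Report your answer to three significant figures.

216 pm

In an FCC lattice, atoms touch along the face diagonal, so √2·a = 4r.
r = √2·a/4 = 1.4142 × 610 / 4 = 216 pm.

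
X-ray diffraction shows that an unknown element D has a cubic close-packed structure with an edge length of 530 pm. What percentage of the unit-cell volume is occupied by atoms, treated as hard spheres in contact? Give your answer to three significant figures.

In an FCC lattice atoms touch along the face diagonal, so √2·a = 4r, so r = 0.3536a = 187.4 pm.
Packing fraction = Z·(4/3)πr³ / a³ = 4 × (4/3)π × (187.4)³ / (530)³ = 0.7405 = 74.0%.

74.0%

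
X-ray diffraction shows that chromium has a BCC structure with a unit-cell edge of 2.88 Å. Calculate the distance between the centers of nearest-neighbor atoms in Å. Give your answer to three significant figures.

In a BCC structure, atoms touch along the body diagonal, so √3·a = 4r; the nearest-neighbor distance equals 2r = 0.8660·a.
d = 0.8660 × 2.88 = 2.49 Å.

2.49 Å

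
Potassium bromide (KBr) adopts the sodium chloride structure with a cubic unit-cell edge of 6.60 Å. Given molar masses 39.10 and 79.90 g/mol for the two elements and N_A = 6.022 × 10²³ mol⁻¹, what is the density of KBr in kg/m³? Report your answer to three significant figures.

The sodium chloride structure contains Z = 4 formula units per cell; M(KBr) = 39.10 + 79.90 = 119.0 g/mol.
a³ = (6.600 × 10^-8 cm)³ = 2.875 × 10^-22 cm³.
ρ = 4 × 119.0 / (6.022 × 10²³ × 2.875 × 10^-22) = 2.749 g/cm³ = 2750 kg/m³.

2750 kg/m³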